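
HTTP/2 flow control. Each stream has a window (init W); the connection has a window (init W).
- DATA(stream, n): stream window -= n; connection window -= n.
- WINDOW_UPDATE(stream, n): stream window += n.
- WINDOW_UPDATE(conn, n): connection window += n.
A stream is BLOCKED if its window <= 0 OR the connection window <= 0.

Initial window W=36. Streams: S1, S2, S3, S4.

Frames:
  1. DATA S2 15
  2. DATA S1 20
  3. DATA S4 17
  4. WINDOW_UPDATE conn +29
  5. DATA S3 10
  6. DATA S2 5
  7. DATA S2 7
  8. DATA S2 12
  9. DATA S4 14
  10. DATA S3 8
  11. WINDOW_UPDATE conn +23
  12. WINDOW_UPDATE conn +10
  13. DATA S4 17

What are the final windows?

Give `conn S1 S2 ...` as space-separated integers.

Op 1: conn=21 S1=36 S2=21 S3=36 S4=36 blocked=[]
Op 2: conn=1 S1=16 S2=21 S3=36 S4=36 blocked=[]
Op 3: conn=-16 S1=16 S2=21 S3=36 S4=19 blocked=[1, 2, 3, 4]
Op 4: conn=13 S1=16 S2=21 S3=36 S4=19 blocked=[]
Op 5: conn=3 S1=16 S2=21 S3=26 S4=19 blocked=[]
Op 6: conn=-2 S1=16 S2=16 S3=26 S4=19 blocked=[1, 2, 3, 4]
Op 7: conn=-9 S1=16 S2=9 S3=26 S4=19 blocked=[1, 2, 3, 4]
Op 8: conn=-21 S1=16 S2=-3 S3=26 S4=19 blocked=[1, 2, 3, 4]
Op 9: conn=-35 S1=16 S2=-3 S3=26 S4=5 blocked=[1, 2, 3, 4]
Op 10: conn=-43 S1=16 S2=-3 S3=18 S4=5 blocked=[1, 2, 3, 4]
Op 11: conn=-20 S1=16 S2=-3 S3=18 S4=5 blocked=[1, 2, 3, 4]
Op 12: conn=-10 S1=16 S2=-3 S3=18 S4=5 blocked=[1, 2, 3, 4]
Op 13: conn=-27 S1=16 S2=-3 S3=18 S4=-12 blocked=[1, 2, 3, 4]

Answer: -27 16 -3 18 -12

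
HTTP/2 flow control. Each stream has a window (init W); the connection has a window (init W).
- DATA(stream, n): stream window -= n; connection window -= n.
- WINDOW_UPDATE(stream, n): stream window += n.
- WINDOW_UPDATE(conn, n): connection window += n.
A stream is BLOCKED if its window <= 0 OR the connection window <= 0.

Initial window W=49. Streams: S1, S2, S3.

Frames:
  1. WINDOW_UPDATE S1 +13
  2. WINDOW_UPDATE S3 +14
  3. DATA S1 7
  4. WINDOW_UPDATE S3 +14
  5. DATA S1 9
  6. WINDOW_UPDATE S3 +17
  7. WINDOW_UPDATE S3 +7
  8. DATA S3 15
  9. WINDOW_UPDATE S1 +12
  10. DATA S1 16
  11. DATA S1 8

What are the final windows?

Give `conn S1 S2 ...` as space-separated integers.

Op 1: conn=49 S1=62 S2=49 S3=49 blocked=[]
Op 2: conn=49 S1=62 S2=49 S3=63 blocked=[]
Op 3: conn=42 S1=55 S2=49 S3=63 blocked=[]
Op 4: conn=42 S1=55 S2=49 S3=77 blocked=[]
Op 5: conn=33 S1=46 S2=49 S3=77 blocked=[]
Op 6: conn=33 S1=46 S2=49 S3=94 blocked=[]
Op 7: conn=33 S1=46 S2=49 S3=101 blocked=[]
Op 8: conn=18 S1=46 S2=49 S3=86 blocked=[]
Op 9: conn=18 S1=58 S2=49 S3=86 blocked=[]
Op 10: conn=2 S1=42 S2=49 S3=86 blocked=[]
Op 11: conn=-6 S1=34 S2=49 S3=86 blocked=[1, 2, 3]

Answer: -6 34 49 86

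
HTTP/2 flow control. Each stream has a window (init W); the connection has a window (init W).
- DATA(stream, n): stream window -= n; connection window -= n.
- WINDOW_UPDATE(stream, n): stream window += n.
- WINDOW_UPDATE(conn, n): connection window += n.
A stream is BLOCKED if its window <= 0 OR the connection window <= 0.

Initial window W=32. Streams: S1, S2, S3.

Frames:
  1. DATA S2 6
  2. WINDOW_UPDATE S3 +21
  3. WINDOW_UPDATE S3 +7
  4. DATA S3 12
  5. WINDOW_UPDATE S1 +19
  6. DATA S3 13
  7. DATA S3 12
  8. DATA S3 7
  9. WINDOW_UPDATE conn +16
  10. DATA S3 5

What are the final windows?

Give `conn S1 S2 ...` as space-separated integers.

Op 1: conn=26 S1=32 S2=26 S3=32 blocked=[]
Op 2: conn=26 S1=32 S2=26 S3=53 blocked=[]
Op 3: conn=26 S1=32 S2=26 S3=60 blocked=[]
Op 4: conn=14 S1=32 S2=26 S3=48 blocked=[]
Op 5: conn=14 S1=51 S2=26 S3=48 blocked=[]
Op 6: conn=1 S1=51 S2=26 S3=35 blocked=[]
Op 7: conn=-11 S1=51 S2=26 S3=23 blocked=[1, 2, 3]
Op 8: conn=-18 S1=51 S2=26 S3=16 blocked=[1, 2, 3]
Op 9: conn=-2 S1=51 S2=26 S3=16 blocked=[1, 2, 3]
Op 10: conn=-7 S1=51 S2=26 S3=11 blocked=[1, 2, 3]

Answer: -7 51 26 11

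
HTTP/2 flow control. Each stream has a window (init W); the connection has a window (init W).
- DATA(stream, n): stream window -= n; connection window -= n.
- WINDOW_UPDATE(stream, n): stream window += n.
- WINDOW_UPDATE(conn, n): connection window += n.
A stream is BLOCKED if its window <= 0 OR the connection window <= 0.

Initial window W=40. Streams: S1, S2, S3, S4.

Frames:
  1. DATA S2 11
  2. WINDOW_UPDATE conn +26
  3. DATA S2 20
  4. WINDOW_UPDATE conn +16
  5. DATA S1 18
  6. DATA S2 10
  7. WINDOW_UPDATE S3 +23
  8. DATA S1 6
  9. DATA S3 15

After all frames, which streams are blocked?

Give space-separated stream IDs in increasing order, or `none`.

Op 1: conn=29 S1=40 S2=29 S3=40 S4=40 blocked=[]
Op 2: conn=55 S1=40 S2=29 S3=40 S4=40 blocked=[]
Op 3: conn=35 S1=40 S2=9 S3=40 S4=40 blocked=[]
Op 4: conn=51 S1=40 S2=9 S3=40 S4=40 blocked=[]
Op 5: conn=33 S1=22 S2=9 S3=40 S4=40 blocked=[]
Op 6: conn=23 S1=22 S2=-1 S3=40 S4=40 blocked=[2]
Op 7: conn=23 S1=22 S2=-1 S3=63 S4=40 blocked=[2]
Op 8: conn=17 S1=16 S2=-1 S3=63 S4=40 blocked=[2]
Op 9: conn=2 S1=16 S2=-1 S3=48 S4=40 blocked=[2]

Answer: S2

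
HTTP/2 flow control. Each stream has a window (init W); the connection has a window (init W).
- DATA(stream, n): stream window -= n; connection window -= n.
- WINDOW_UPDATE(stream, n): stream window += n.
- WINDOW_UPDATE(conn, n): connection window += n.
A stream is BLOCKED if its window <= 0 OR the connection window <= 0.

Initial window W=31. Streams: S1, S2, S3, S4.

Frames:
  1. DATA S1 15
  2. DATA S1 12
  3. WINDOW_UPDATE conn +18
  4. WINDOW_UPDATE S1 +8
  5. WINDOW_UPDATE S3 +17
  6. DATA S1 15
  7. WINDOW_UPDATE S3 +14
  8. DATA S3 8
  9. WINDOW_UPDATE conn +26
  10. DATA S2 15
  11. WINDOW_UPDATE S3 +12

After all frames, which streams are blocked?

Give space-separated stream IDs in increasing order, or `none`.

Answer: S1

Derivation:
Op 1: conn=16 S1=16 S2=31 S3=31 S4=31 blocked=[]
Op 2: conn=4 S1=4 S2=31 S3=31 S4=31 blocked=[]
Op 3: conn=22 S1=4 S2=31 S3=31 S4=31 blocked=[]
Op 4: conn=22 S1=12 S2=31 S3=31 S4=31 blocked=[]
Op 5: conn=22 S1=12 S2=31 S3=48 S4=31 blocked=[]
Op 6: conn=7 S1=-3 S2=31 S3=48 S4=31 blocked=[1]
Op 7: conn=7 S1=-3 S2=31 S3=62 S4=31 blocked=[1]
Op 8: conn=-1 S1=-3 S2=31 S3=54 S4=31 blocked=[1, 2, 3, 4]
Op 9: conn=25 S1=-3 S2=31 S3=54 S4=31 blocked=[1]
Op 10: conn=10 S1=-3 S2=16 S3=54 S4=31 blocked=[1]
Op 11: conn=10 S1=-3 S2=16 S3=66 S4=31 blocked=[1]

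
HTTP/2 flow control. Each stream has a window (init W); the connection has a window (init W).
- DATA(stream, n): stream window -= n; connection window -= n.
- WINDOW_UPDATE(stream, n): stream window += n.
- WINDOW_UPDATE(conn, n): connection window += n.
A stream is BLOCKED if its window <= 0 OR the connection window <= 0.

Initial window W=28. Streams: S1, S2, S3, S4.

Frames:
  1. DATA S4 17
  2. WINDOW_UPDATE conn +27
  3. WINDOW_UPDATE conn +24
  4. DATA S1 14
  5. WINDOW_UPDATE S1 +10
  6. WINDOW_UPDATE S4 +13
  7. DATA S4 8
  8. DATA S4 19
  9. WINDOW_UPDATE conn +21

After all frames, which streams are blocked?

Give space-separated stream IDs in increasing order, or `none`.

Answer: S4

Derivation:
Op 1: conn=11 S1=28 S2=28 S3=28 S4=11 blocked=[]
Op 2: conn=38 S1=28 S2=28 S3=28 S4=11 blocked=[]
Op 3: conn=62 S1=28 S2=28 S3=28 S4=11 blocked=[]
Op 4: conn=48 S1=14 S2=28 S3=28 S4=11 blocked=[]
Op 5: conn=48 S1=24 S2=28 S3=28 S4=11 blocked=[]
Op 6: conn=48 S1=24 S2=28 S3=28 S4=24 blocked=[]
Op 7: conn=40 S1=24 S2=28 S3=28 S4=16 blocked=[]
Op 8: conn=21 S1=24 S2=28 S3=28 S4=-3 blocked=[4]
Op 9: conn=42 S1=24 S2=28 S3=28 S4=-3 blocked=[4]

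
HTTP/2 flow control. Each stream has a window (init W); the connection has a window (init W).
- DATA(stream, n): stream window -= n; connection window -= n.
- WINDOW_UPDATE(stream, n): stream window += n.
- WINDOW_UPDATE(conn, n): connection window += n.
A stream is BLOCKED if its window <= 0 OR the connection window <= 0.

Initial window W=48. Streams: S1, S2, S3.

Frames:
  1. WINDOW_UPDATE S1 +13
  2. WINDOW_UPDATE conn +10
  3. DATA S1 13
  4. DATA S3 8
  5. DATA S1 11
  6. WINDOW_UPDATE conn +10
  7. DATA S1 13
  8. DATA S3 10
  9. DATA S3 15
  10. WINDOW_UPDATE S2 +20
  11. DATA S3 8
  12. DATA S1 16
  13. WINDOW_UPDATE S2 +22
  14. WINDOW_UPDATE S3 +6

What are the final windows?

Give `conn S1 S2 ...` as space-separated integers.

Answer: -26 8 90 13

Derivation:
Op 1: conn=48 S1=61 S2=48 S3=48 blocked=[]
Op 2: conn=58 S1=61 S2=48 S3=48 blocked=[]
Op 3: conn=45 S1=48 S2=48 S3=48 blocked=[]
Op 4: conn=37 S1=48 S2=48 S3=40 blocked=[]
Op 5: conn=26 S1=37 S2=48 S3=40 blocked=[]
Op 6: conn=36 S1=37 S2=48 S3=40 blocked=[]
Op 7: conn=23 S1=24 S2=48 S3=40 blocked=[]
Op 8: conn=13 S1=24 S2=48 S3=30 blocked=[]
Op 9: conn=-2 S1=24 S2=48 S3=15 blocked=[1, 2, 3]
Op 10: conn=-2 S1=24 S2=68 S3=15 blocked=[1, 2, 3]
Op 11: conn=-10 S1=24 S2=68 S3=7 blocked=[1, 2, 3]
Op 12: conn=-26 S1=8 S2=68 S3=7 blocked=[1, 2, 3]
Op 13: conn=-26 S1=8 S2=90 S3=7 blocked=[1, 2, 3]
Op 14: conn=-26 S1=8 S2=90 S3=13 blocked=[1, 2, 3]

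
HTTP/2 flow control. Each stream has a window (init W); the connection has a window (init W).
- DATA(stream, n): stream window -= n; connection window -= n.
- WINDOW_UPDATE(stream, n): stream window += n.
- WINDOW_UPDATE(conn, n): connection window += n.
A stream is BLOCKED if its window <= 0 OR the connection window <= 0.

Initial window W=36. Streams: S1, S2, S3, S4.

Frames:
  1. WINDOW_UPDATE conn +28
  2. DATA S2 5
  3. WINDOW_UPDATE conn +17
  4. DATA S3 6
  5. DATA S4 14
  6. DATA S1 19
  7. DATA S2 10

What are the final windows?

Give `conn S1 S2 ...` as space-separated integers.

Answer: 27 17 21 30 22

Derivation:
Op 1: conn=64 S1=36 S2=36 S3=36 S4=36 blocked=[]
Op 2: conn=59 S1=36 S2=31 S3=36 S4=36 blocked=[]
Op 3: conn=76 S1=36 S2=31 S3=36 S4=36 blocked=[]
Op 4: conn=70 S1=36 S2=31 S3=30 S4=36 blocked=[]
Op 5: conn=56 S1=36 S2=31 S3=30 S4=22 blocked=[]
Op 6: conn=37 S1=17 S2=31 S3=30 S4=22 blocked=[]
Op 7: conn=27 S1=17 S2=21 S3=30 S4=22 blocked=[]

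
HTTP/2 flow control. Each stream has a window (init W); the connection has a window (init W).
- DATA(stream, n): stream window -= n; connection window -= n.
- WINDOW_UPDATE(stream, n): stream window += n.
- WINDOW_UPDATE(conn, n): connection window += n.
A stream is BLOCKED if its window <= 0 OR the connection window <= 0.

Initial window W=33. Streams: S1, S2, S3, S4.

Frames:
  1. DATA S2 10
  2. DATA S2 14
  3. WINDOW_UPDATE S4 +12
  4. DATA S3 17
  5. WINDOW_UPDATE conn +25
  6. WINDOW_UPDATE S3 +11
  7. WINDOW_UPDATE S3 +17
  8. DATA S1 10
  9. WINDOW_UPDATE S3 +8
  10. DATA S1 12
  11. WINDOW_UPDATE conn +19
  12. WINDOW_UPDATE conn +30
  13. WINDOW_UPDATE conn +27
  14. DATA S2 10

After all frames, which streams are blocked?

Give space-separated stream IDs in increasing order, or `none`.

Answer: S2

Derivation:
Op 1: conn=23 S1=33 S2=23 S3=33 S4=33 blocked=[]
Op 2: conn=9 S1=33 S2=9 S3=33 S4=33 blocked=[]
Op 3: conn=9 S1=33 S2=9 S3=33 S4=45 blocked=[]
Op 4: conn=-8 S1=33 S2=9 S3=16 S4=45 blocked=[1, 2, 3, 4]
Op 5: conn=17 S1=33 S2=9 S3=16 S4=45 blocked=[]
Op 6: conn=17 S1=33 S2=9 S3=27 S4=45 blocked=[]
Op 7: conn=17 S1=33 S2=9 S3=44 S4=45 blocked=[]
Op 8: conn=7 S1=23 S2=9 S3=44 S4=45 blocked=[]
Op 9: conn=7 S1=23 S2=9 S3=52 S4=45 blocked=[]
Op 10: conn=-5 S1=11 S2=9 S3=52 S4=45 blocked=[1, 2, 3, 4]
Op 11: conn=14 S1=11 S2=9 S3=52 S4=45 blocked=[]
Op 12: conn=44 S1=11 S2=9 S3=52 S4=45 blocked=[]
Op 13: conn=71 S1=11 S2=9 S3=52 S4=45 blocked=[]
Op 14: conn=61 S1=11 S2=-1 S3=52 S4=45 blocked=[2]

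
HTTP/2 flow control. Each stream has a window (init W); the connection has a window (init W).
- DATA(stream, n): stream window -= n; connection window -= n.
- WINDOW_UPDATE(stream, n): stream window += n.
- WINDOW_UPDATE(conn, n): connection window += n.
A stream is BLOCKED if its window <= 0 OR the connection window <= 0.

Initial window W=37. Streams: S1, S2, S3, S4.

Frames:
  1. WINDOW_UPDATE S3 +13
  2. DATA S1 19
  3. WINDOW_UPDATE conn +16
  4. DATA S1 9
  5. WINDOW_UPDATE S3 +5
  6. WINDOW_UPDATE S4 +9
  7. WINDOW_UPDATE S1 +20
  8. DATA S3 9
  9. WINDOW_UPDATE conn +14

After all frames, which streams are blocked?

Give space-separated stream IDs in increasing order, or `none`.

Answer: none

Derivation:
Op 1: conn=37 S1=37 S2=37 S3=50 S4=37 blocked=[]
Op 2: conn=18 S1=18 S2=37 S3=50 S4=37 blocked=[]
Op 3: conn=34 S1=18 S2=37 S3=50 S4=37 blocked=[]
Op 4: conn=25 S1=9 S2=37 S3=50 S4=37 blocked=[]
Op 5: conn=25 S1=9 S2=37 S3=55 S4=37 blocked=[]
Op 6: conn=25 S1=9 S2=37 S3=55 S4=46 blocked=[]
Op 7: conn=25 S1=29 S2=37 S3=55 S4=46 blocked=[]
Op 8: conn=16 S1=29 S2=37 S3=46 S4=46 blocked=[]
Op 9: conn=30 S1=29 S2=37 S3=46 S4=46 blocked=[]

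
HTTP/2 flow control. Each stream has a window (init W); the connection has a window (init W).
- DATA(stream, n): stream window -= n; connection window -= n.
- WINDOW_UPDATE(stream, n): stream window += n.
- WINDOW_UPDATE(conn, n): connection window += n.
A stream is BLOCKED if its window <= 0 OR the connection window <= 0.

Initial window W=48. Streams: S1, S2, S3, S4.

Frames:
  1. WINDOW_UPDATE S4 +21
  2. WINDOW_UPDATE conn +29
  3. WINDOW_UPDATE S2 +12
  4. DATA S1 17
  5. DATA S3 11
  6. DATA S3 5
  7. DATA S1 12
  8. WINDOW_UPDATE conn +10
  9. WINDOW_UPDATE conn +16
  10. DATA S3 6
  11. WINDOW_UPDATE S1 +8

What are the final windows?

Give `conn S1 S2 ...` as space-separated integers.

Op 1: conn=48 S1=48 S2=48 S3=48 S4=69 blocked=[]
Op 2: conn=77 S1=48 S2=48 S3=48 S4=69 blocked=[]
Op 3: conn=77 S1=48 S2=60 S3=48 S4=69 blocked=[]
Op 4: conn=60 S1=31 S2=60 S3=48 S4=69 blocked=[]
Op 5: conn=49 S1=31 S2=60 S3=37 S4=69 blocked=[]
Op 6: conn=44 S1=31 S2=60 S3=32 S4=69 blocked=[]
Op 7: conn=32 S1=19 S2=60 S3=32 S4=69 blocked=[]
Op 8: conn=42 S1=19 S2=60 S3=32 S4=69 blocked=[]
Op 9: conn=58 S1=19 S2=60 S3=32 S4=69 blocked=[]
Op 10: conn=52 S1=19 S2=60 S3=26 S4=69 blocked=[]
Op 11: conn=52 S1=27 S2=60 S3=26 S4=69 blocked=[]

Answer: 52 27 60 26 69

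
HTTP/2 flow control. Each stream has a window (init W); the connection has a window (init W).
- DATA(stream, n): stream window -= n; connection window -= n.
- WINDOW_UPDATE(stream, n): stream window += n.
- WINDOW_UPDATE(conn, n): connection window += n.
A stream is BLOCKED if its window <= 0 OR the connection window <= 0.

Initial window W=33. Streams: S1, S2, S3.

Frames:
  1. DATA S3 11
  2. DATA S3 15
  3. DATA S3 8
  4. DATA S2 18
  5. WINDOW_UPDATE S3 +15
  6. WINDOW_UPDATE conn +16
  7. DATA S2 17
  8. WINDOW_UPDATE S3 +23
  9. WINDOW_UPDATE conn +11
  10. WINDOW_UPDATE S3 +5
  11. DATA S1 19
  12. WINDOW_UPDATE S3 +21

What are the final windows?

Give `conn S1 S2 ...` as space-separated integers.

Answer: -28 14 -2 63

Derivation:
Op 1: conn=22 S1=33 S2=33 S3=22 blocked=[]
Op 2: conn=7 S1=33 S2=33 S3=7 blocked=[]
Op 3: conn=-1 S1=33 S2=33 S3=-1 blocked=[1, 2, 3]
Op 4: conn=-19 S1=33 S2=15 S3=-1 blocked=[1, 2, 3]
Op 5: conn=-19 S1=33 S2=15 S3=14 blocked=[1, 2, 3]
Op 6: conn=-3 S1=33 S2=15 S3=14 blocked=[1, 2, 3]
Op 7: conn=-20 S1=33 S2=-2 S3=14 blocked=[1, 2, 3]
Op 8: conn=-20 S1=33 S2=-2 S3=37 blocked=[1, 2, 3]
Op 9: conn=-9 S1=33 S2=-2 S3=37 blocked=[1, 2, 3]
Op 10: conn=-9 S1=33 S2=-2 S3=42 blocked=[1, 2, 3]
Op 11: conn=-28 S1=14 S2=-2 S3=42 blocked=[1, 2, 3]
Op 12: conn=-28 S1=14 S2=-2 S3=63 blocked=[1, 2, 3]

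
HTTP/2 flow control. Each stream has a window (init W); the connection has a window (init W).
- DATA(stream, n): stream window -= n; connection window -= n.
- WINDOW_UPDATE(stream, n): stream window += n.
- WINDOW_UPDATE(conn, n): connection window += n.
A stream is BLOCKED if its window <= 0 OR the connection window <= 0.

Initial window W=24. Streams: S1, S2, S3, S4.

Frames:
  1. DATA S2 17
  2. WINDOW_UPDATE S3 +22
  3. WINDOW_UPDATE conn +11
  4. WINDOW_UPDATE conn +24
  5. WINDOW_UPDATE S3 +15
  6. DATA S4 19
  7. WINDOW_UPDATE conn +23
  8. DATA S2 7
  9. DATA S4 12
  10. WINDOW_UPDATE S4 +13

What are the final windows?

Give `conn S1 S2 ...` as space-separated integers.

Answer: 27 24 0 61 6

Derivation:
Op 1: conn=7 S1=24 S2=7 S3=24 S4=24 blocked=[]
Op 2: conn=7 S1=24 S2=7 S3=46 S4=24 blocked=[]
Op 3: conn=18 S1=24 S2=7 S3=46 S4=24 blocked=[]
Op 4: conn=42 S1=24 S2=7 S3=46 S4=24 blocked=[]
Op 5: conn=42 S1=24 S2=7 S3=61 S4=24 blocked=[]
Op 6: conn=23 S1=24 S2=7 S3=61 S4=5 blocked=[]
Op 7: conn=46 S1=24 S2=7 S3=61 S4=5 blocked=[]
Op 8: conn=39 S1=24 S2=0 S3=61 S4=5 blocked=[2]
Op 9: conn=27 S1=24 S2=0 S3=61 S4=-7 blocked=[2, 4]
Op 10: conn=27 S1=24 S2=0 S3=61 S4=6 blocked=[2]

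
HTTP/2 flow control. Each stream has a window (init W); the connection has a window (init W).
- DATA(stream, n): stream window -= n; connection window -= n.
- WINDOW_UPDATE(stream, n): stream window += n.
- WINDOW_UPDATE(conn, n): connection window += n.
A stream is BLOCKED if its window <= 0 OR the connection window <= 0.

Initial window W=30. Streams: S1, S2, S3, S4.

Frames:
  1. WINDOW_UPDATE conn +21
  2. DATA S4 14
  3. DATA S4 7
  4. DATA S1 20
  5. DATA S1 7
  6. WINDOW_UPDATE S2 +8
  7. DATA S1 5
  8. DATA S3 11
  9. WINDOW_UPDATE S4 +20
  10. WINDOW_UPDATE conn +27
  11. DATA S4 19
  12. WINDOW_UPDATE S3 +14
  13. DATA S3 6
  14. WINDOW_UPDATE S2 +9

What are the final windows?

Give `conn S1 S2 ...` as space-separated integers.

Answer: -11 -2 47 27 10

Derivation:
Op 1: conn=51 S1=30 S2=30 S3=30 S4=30 blocked=[]
Op 2: conn=37 S1=30 S2=30 S3=30 S4=16 blocked=[]
Op 3: conn=30 S1=30 S2=30 S3=30 S4=9 blocked=[]
Op 4: conn=10 S1=10 S2=30 S3=30 S4=9 blocked=[]
Op 5: conn=3 S1=3 S2=30 S3=30 S4=9 blocked=[]
Op 6: conn=3 S1=3 S2=38 S3=30 S4=9 blocked=[]
Op 7: conn=-2 S1=-2 S2=38 S3=30 S4=9 blocked=[1, 2, 3, 4]
Op 8: conn=-13 S1=-2 S2=38 S3=19 S4=9 blocked=[1, 2, 3, 4]
Op 9: conn=-13 S1=-2 S2=38 S3=19 S4=29 blocked=[1, 2, 3, 4]
Op 10: conn=14 S1=-2 S2=38 S3=19 S4=29 blocked=[1]
Op 11: conn=-5 S1=-2 S2=38 S3=19 S4=10 blocked=[1, 2, 3, 4]
Op 12: conn=-5 S1=-2 S2=38 S3=33 S4=10 blocked=[1, 2, 3, 4]
Op 13: conn=-11 S1=-2 S2=38 S3=27 S4=10 blocked=[1, 2, 3, 4]
Op 14: conn=-11 S1=-2 S2=47 S3=27 S4=10 blocked=[1, 2, 3, 4]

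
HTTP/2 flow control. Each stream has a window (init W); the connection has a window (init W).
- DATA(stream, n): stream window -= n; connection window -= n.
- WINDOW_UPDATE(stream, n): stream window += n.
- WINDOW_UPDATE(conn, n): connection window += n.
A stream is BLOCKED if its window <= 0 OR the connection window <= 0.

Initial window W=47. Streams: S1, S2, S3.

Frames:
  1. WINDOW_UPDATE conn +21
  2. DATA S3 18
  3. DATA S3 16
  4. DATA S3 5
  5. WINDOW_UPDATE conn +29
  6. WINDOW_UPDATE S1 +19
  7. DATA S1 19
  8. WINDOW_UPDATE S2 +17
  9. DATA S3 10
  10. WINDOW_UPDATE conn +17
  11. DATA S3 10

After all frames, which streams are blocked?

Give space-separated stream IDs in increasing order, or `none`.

Answer: S3

Derivation:
Op 1: conn=68 S1=47 S2=47 S3=47 blocked=[]
Op 2: conn=50 S1=47 S2=47 S3=29 blocked=[]
Op 3: conn=34 S1=47 S2=47 S3=13 blocked=[]
Op 4: conn=29 S1=47 S2=47 S3=8 blocked=[]
Op 5: conn=58 S1=47 S2=47 S3=8 blocked=[]
Op 6: conn=58 S1=66 S2=47 S3=8 blocked=[]
Op 7: conn=39 S1=47 S2=47 S3=8 blocked=[]
Op 8: conn=39 S1=47 S2=64 S3=8 blocked=[]
Op 9: conn=29 S1=47 S2=64 S3=-2 blocked=[3]
Op 10: conn=46 S1=47 S2=64 S3=-2 blocked=[3]
Op 11: conn=36 S1=47 S2=64 S3=-12 blocked=[3]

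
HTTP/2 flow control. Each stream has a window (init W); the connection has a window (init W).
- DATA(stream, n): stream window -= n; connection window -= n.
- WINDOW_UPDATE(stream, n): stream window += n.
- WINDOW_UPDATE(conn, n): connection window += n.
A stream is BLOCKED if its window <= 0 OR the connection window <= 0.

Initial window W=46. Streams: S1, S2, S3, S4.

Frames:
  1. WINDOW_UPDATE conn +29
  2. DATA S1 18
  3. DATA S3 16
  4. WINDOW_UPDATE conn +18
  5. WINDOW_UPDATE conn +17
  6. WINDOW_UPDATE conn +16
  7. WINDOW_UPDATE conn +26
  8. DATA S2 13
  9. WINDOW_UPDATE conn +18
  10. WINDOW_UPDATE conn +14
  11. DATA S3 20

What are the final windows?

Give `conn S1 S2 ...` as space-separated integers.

Answer: 117 28 33 10 46

Derivation:
Op 1: conn=75 S1=46 S2=46 S3=46 S4=46 blocked=[]
Op 2: conn=57 S1=28 S2=46 S3=46 S4=46 blocked=[]
Op 3: conn=41 S1=28 S2=46 S3=30 S4=46 blocked=[]
Op 4: conn=59 S1=28 S2=46 S3=30 S4=46 blocked=[]
Op 5: conn=76 S1=28 S2=46 S3=30 S4=46 blocked=[]
Op 6: conn=92 S1=28 S2=46 S3=30 S4=46 blocked=[]
Op 7: conn=118 S1=28 S2=46 S3=30 S4=46 blocked=[]
Op 8: conn=105 S1=28 S2=33 S3=30 S4=46 blocked=[]
Op 9: conn=123 S1=28 S2=33 S3=30 S4=46 blocked=[]
Op 10: conn=137 S1=28 S2=33 S3=30 S4=46 blocked=[]
Op 11: conn=117 S1=28 S2=33 S3=10 S4=46 blocked=[]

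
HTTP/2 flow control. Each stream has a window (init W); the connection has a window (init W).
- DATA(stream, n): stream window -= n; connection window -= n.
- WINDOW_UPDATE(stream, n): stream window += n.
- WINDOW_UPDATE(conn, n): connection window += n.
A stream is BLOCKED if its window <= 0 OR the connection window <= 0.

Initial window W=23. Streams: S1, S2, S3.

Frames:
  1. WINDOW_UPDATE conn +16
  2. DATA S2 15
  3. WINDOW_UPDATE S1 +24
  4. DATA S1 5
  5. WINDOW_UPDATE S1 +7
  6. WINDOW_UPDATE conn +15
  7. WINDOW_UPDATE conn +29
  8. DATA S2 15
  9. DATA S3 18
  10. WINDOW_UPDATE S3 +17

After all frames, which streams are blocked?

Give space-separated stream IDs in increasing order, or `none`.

Answer: S2

Derivation:
Op 1: conn=39 S1=23 S2=23 S3=23 blocked=[]
Op 2: conn=24 S1=23 S2=8 S3=23 blocked=[]
Op 3: conn=24 S1=47 S2=8 S3=23 blocked=[]
Op 4: conn=19 S1=42 S2=8 S3=23 blocked=[]
Op 5: conn=19 S1=49 S2=8 S3=23 blocked=[]
Op 6: conn=34 S1=49 S2=8 S3=23 blocked=[]
Op 7: conn=63 S1=49 S2=8 S3=23 blocked=[]
Op 8: conn=48 S1=49 S2=-7 S3=23 blocked=[2]
Op 9: conn=30 S1=49 S2=-7 S3=5 blocked=[2]
Op 10: conn=30 S1=49 S2=-7 S3=22 blocked=[2]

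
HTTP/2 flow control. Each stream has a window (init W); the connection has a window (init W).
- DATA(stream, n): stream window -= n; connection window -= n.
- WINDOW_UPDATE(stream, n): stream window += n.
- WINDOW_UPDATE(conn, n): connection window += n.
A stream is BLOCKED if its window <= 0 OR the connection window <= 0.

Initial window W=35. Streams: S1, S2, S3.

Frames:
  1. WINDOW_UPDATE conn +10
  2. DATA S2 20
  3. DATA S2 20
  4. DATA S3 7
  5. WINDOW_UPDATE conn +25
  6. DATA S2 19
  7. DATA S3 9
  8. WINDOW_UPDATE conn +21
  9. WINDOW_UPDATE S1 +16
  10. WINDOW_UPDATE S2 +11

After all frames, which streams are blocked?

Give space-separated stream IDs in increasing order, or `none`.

Op 1: conn=45 S1=35 S2=35 S3=35 blocked=[]
Op 2: conn=25 S1=35 S2=15 S3=35 blocked=[]
Op 3: conn=5 S1=35 S2=-5 S3=35 blocked=[2]
Op 4: conn=-2 S1=35 S2=-5 S3=28 blocked=[1, 2, 3]
Op 5: conn=23 S1=35 S2=-5 S3=28 blocked=[2]
Op 6: conn=4 S1=35 S2=-24 S3=28 blocked=[2]
Op 7: conn=-5 S1=35 S2=-24 S3=19 blocked=[1, 2, 3]
Op 8: conn=16 S1=35 S2=-24 S3=19 blocked=[2]
Op 9: conn=16 S1=51 S2=-24 S3=19 blocked=[2]
Op 10: conn=16 S1=51 S2=-13 S3=19 blocked=[2]

Answer: S2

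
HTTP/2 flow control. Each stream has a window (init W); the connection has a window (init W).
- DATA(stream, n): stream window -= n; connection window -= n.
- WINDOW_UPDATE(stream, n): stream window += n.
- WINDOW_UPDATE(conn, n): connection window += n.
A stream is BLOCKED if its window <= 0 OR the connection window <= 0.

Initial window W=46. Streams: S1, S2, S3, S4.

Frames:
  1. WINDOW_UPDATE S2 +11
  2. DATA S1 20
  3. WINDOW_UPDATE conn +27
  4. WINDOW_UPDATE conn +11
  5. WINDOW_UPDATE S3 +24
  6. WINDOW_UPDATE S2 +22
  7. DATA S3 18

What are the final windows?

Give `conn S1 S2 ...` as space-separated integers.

Op 1: conn=46 S1=46 S2=57 S3=46 S4=46 blocked=[]
Op 2: conn=26 S1=26 S2=57 S3=46 S4=46 blocked=[]
Op 3: conn=53 S1=26 S2=57 S3=46 S4=46 blocked=[]
Op 4: conn=64 S1=26 S2=57 S3=46 S4=46 blocked=[]
Op 5: conn=64 S1=26 S2=57 S3=70 S4=46 blocked=[]
Op 6: conn=64 S1=26 S2=79 S3=70 S4=46 blocked=[]
Op 7: conn=46 S1=26 S2=79 S3=52 S4=46 blocked=[]

Answer: 46 26 79 52 46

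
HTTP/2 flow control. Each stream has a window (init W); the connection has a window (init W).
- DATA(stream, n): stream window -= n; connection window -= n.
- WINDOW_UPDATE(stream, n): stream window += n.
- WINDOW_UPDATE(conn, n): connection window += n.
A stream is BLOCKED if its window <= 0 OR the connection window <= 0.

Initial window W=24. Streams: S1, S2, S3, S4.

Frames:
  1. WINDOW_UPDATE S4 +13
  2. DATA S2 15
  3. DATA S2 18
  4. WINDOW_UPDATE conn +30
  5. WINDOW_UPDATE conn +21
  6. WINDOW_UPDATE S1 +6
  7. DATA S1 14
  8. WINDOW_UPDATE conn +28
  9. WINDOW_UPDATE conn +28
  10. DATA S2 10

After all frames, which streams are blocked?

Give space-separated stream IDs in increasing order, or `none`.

Op 1: conn=24 S1=24 S2=24 S3=24 S4=37 blocked=[]
Op 2: conn=9 S1=24 S2=9 S3=24 S4=37 blocked=[]
Op 3: conn=-9 S1=24 S2=-9 S3=24 S4=37 blocked=[1, 2, 3, 4]
Op 4: conn=21 S1=24 S2=-9 S3=24 S4=37 blocked=[2]
Op 5: conn=42 S1=24 S2=-9 S3=24 S4=37 blocked=[2]
Op 6: conn=42 S1=30 S2=-9 S3=24 S4=37 blocked=[2]
Op 7: conn=28 S1=16 S2=-9 S3=24 S4=37 blocked=[2]
Op 8: conn=56 S1=16 S2=-9 S3=24 S4=37 blocked=[2]
Op 9: conn=84 S1=16 S2=-9 S3=24 S4=37 blocked=[2]
Op 10: conn=74 S1=16 S2=-19 S3=24 S4=37 blocked=[2]

Answer: S2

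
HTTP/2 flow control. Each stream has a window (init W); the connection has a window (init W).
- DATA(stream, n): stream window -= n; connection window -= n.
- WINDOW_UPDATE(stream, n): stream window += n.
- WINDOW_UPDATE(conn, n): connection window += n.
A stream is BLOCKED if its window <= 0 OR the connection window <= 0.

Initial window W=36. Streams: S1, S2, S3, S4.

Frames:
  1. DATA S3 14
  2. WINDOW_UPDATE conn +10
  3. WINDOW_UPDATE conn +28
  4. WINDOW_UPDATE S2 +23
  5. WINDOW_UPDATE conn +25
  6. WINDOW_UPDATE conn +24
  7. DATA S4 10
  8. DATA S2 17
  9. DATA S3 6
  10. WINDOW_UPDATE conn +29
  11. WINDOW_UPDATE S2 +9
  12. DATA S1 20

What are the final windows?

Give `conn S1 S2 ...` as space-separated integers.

Answer: 85 16 51 16 26

Derivation:
Op 1: conn=22 S1=36 S2=36 S3=22 S4=36 blocked=[]
Op 2: conn=32 S1=36 S2=36 S3=22 S4=36 blocked=[]
Op 3: conn=60 S1=36 S2=36 S3=22 S4=36 blocked=[]
Op 4: conn=60 S1=36 S2=59 S3=22 S4=36 blocked=[]
Op 5: conn=85 S1=36 S2=59 S3=22 S4=36 blocked=[]
Op 6: conn=109 S1=36 S2=59 S3=22 S4=36 blocked=[]
Op 7: conn=99 S1=36 S2=59 S3=22 S4=26 blocked=[]
Op 8: conn=82 S1=36 S2=42 S3=22 S4=26 blocked=[]
Op 9: conn=76 S1=36 S2=42 S3=16 S4=26 blocked=[]
Op 10: conn=105 S1=36 S2=42 S3=16 S4=26 blocked=[]
Op 11: conn=105 S1=36 S2=51 S3=16 S4=26 blocked=[]
Op 12: conn=85 S1=16 S2=51 S3=16 S4=26 blocked=[]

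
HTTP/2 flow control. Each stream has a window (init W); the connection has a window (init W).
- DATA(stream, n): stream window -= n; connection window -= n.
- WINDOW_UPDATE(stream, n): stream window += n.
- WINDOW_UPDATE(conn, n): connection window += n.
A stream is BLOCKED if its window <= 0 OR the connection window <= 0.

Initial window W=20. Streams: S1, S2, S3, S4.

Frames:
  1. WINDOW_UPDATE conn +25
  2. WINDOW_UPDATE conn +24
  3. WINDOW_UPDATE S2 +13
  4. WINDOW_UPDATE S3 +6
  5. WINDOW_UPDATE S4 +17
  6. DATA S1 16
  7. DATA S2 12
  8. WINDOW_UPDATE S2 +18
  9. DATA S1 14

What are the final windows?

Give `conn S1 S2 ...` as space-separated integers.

Op 1: conn=45 S1=20 S2=20 S3=20 S4=20 blocked=[]
Op 2: conn=69 S1=20 S2=20 S3=20 S4=20 blocked=[]
Op 3: conn=69 S1=20 S2=33 S3=20 S4=20 blocked=[]
Op 4: conn=69 S1=20 S2=33 S3=26 S4=20 blocked=[]
Op 5: conn=69 S1=20 S2=33 S3=26 S4=37 blocked=[]
Op 6: conn=53 S1=4 S2=33 S3=26 S4=37 blocked=[]
Op 7: conn=41 S1=4 S2=21 S3=26 S4=37 blocked=[]
Op 8: conn=41 S1=4 S2=39 S3=26 S4=37 blocked=[]
Op 9: conn=27 S1=-10 S2=39 S3=26 S4=37 blocked=[1]

Answer: 27 -10 39 26 37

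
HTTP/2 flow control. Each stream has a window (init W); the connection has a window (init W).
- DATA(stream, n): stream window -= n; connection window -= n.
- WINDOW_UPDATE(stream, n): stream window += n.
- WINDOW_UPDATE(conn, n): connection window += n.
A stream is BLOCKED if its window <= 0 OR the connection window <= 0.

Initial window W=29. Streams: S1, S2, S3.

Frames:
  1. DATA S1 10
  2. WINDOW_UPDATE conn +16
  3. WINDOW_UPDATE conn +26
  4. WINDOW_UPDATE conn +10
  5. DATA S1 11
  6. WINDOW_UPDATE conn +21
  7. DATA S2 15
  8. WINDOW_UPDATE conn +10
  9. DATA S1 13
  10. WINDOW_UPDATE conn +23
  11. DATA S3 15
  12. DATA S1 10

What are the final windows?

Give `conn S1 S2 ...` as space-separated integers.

Answer: 61 -15 14 14

Derivation:
Op 1: conn=19 S1=19 S2=29 S3=29 blocked=[]
Op 2: conn=35 S1=19 S2=29 S3=29 blocked=[]
Op 3: conn=61 S1=19 S2=29 S3=29 blocked=[]
Op 4: conn=71 S1=19 S2=29 S3=29 blocked=[]
Op 5: conn=60 S1=8 S2=29 S3=29 blocked=[]
Op 6: conn=81 S1=8 S2=29 S3=29 blocked=[]
Op 7: conn=66 S1=8 S2=14 S3=29 blocked=[]
Op 8: conn=76 S1=8 S2=14 S3=29 blocked=[]
Op 9: conn=63 S1=-5 S2=14 S3=29 blocked=[1]
Op 10: conn=86 S1=-5 S2=14 S3=29 blocked=[1]
Op 11: conn=71 S1=-5 S2=14 S3=14 blocked=[1]
Op 12: conn=61 S1=-15 S2=14 S3=14 blocked=[1]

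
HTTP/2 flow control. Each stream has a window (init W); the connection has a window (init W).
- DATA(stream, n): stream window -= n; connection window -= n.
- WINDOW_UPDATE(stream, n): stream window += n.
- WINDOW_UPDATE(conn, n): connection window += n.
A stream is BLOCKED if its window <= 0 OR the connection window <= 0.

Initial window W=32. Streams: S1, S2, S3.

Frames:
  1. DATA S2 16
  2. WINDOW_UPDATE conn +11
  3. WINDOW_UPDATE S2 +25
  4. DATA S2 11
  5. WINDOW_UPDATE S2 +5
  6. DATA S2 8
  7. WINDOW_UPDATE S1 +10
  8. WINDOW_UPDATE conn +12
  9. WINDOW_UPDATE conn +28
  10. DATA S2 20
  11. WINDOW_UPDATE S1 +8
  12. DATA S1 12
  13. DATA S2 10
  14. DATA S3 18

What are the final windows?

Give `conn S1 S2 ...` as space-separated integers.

Op 1: conn=16 S1=32 S2=16 S3=32 blocked=[]
Op 2: conn=27 S1=32 S2=16 S3=32 blocked=[]
Op 3: conn=27 S1=32 S2=41 S3=32 blocked=[]
Op 4: conn=16 S1=32 S2=30 S3=32 blocked=[]
Op 5: conn=16 S1=32 S2=35 S3=32 blocked=[]
Op 6: conn=8 S1=32 S2=27 S3=32 blocked=[]
Op 7: conn=8 S1=42 S2=27 S3=32 blocked=[]
Op 8: conn=20 S1=42 S2=27 S3=32 blocked=[]
Op 9: conn=48 S1=42 S2=27 S3=32 blocked=[]
Op 10: conn=28 S1=42 S2=7 S3=32 blocked=[]
Op 11: conn=28 S1=50 S2=7 S3=32 blocked=[]
Op 12: conn=16 S1=38 S2=7 S3=32 blocked=[]
Op 13: conn=6 S1=38 S2=-3 S3=32 blocked=[2]
Op 14: conn=-12 S1=38 S2=-3 S3=14 blocked=[1, 2, 3]

Answer: -12 38 -3 14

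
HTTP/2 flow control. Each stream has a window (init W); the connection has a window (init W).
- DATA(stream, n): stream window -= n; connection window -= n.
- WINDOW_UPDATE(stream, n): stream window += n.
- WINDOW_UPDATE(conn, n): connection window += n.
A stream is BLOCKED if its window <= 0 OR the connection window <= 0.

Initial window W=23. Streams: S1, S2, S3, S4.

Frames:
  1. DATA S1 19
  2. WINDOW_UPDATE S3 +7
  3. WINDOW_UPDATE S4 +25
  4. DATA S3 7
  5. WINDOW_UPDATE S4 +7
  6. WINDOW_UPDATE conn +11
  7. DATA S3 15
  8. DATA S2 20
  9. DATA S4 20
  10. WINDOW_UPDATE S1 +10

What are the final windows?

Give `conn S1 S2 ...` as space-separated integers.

Op 1: conn=4 S1=4 S2=23 S3=23 S4=23 blocked=[]
Op 2: conn=4 S1=4 S2=23 S3=30 S4=23 blocked=[]
Op 3: conn=4 S1=4 S2=23 S3=30 S4=48 blocked=[]
Op 4: conn=-3 S1=4 S2=23 S3=23 S4=48 blocked=[1, 2, 3, 4]
Op 5: conn=-3 S1=4 S2=23 S3=23 S4=55 blocked=[1, 2, 3, 4]
Op 6: conn=8 S1=4 S2=23 S3=23 S4=55 blocked=[]
Op 7: conn=-7 S1=4 S2=23 S3=8 S4=55 blocked=[1, 2, 3, 4]
Op 8: conn=-27 S1=4 S2=3 S3=8 S4=55 blocked=[1, 2, 3, 4]
Op 9: conn=-47 S1=4 S2=3 S3=8 S4=35 blocked=[1, 2, 3, 4]
Op 10: conn=-47 S1=14 S2=3 S3=8 S4=35 blocked=[1, 2, 3, 4]

Answer: -47 14 3 8 35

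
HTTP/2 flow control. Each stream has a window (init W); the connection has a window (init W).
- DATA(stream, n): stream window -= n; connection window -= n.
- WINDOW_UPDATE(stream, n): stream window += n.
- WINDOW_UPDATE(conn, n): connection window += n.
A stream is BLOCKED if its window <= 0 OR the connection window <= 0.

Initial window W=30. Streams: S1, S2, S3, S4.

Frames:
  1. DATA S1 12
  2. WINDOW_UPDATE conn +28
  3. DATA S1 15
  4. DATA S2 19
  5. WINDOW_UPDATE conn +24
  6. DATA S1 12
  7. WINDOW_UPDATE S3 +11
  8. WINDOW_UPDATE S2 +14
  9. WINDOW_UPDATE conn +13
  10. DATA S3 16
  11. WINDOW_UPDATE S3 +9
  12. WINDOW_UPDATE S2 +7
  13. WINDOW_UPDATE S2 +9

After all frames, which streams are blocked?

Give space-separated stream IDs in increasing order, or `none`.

Answer: S1

Derivation:
Op 1: conn=18 S1=18 S2=30 S3=30 S4=30 blocked=[]
Op 2: conn=46 S1=18 S2=30 S3=30 S4=30 blocked=[]
Op 3: conn=31 S1=3 S2=30 S3=30 S4=30 blocked=[]
Op 4: conn=12 S1=3 S2=11 S3=30 S4=30 blocked=[]
Op 5: conn=36 S1=3 S2=11 S3=30 S4=30 blocked=[]
Op 6: conn=24 S1=-9 S2=11 S3=30 S4=30 blocked=[1]
Op 7: conn=24 S1=-9 S2=11 S3=41 S4=30 blocked=[1]
Op 8: conn=24 S1=-9 S2=25 S3=41 S4=30 blocked=[1]
Op 9: conn=37 S1=-9 S2=25 S3=41 S4=30 blocked=[1]
Op 10: conn=21 S1=-9 S2=25 S3=25 S4=30 blocked=[1]
Op 11: conn=21 S1=-9 S2=25 S3=34 S4=30 blocked=[1]
Op 12: conn=21 S1=-9 S2=32 S3=34 S4=30 blocked=[1]
Op 13: conn=21 S1=-9 S2=41 S3=34 S4=30 blocked=[1]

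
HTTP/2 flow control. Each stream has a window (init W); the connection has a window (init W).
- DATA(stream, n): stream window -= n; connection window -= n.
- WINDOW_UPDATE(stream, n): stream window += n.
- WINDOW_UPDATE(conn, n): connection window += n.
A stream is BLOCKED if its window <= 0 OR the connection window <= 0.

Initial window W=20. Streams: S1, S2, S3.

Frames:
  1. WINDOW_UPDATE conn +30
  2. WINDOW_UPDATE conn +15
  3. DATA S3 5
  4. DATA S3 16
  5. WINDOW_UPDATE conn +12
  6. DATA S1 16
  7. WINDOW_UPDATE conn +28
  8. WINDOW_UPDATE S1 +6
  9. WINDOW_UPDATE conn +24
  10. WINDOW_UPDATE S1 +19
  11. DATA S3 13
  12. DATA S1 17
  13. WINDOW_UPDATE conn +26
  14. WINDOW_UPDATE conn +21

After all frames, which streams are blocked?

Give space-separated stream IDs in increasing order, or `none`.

Op 1: conn=50 S1=20 S2=20 S3=20 blocked=[]
Op 2: conn=65 S1=20 S2=20 S3=20 blocked=[]
Op 3: conn=60 S1=20 S2=20 S3=15 blocked=[]
Op 4: conn=44 S1=20 S2=20 S3=-1 blocked=[3]
Op 5: conn=56 S1=20 S2=20 S3=-1 blocked=[3]
Op 6: conn=40 S1=4 S2=20 S3=-1 blocked=[3]
Op 7: conn=68 S1=4 S2=20 S3=-1 blocked=[3]
Op 8: conn=68 S1=10 S2=20 S3=-1 blocked=[3]
Op 9: conn=92 S1=10 S2=20 S3=-1 blocked=[3]
Op 10: conn=92 S1=29 S2=20 S3=-1 blocked=[3]
Op 11: conn=79 S1=29 S2=20 S3=-14 blocked=[3]
Op 12: conn=62 S1=12 S2=20 S3=-14 blocked=[3]
Op 13: conn=88 S1=12 S2=20 S3=-14 blocked=[3]
Op 14: conn=109 S1=12 S2=20 S3=-14 blocked=[3]

Answer: S3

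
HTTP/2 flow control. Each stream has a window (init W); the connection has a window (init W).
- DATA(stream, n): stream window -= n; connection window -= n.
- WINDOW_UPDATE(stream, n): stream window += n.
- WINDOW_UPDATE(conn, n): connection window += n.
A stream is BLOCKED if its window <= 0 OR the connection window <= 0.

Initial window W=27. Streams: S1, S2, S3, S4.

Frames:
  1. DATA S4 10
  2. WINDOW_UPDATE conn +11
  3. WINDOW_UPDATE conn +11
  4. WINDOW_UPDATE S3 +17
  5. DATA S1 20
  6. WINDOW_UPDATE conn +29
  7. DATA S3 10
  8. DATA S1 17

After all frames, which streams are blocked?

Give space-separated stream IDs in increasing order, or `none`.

Answer: S1

Derivation:
Op 1: conn=17 S1=27 S2=27 S3=27 S4=17 blocked=[]
Op 2: conn=28 S1=27 S2=27 S3=27 S4=17 blocked=[]
Op 3: conn=39 S1=27 S2=27 S3=27 S4=17 blocked=[]
Op 4: conn=39 S1=27 S2=27 S3=44 S4=17 blocked=[]
Op 5: conn=19 S1=7 S2=27 S3=44 S4=17 blocked=[]
Op 6: conn=48 S1=7 S2=27 S3=44 S4=17 blocked=[]
Op 7: conn=38 S1=7 S2=27 S3=34 S4=17 blocked=[]
Op 8: conn=21 S1=-10 S2=27 S3=34 S4=17 blocked=[1]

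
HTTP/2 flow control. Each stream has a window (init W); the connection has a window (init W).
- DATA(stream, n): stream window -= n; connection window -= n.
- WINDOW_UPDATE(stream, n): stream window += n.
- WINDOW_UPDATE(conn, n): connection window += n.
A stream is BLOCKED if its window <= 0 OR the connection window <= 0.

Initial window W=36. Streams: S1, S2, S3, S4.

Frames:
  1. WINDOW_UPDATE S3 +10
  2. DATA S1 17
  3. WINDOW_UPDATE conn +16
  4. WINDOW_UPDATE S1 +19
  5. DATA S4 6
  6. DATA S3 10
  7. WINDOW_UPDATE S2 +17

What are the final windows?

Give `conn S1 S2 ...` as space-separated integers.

Answer: 19 38 53 36 30

Derivation:
Op 1: conn=36 S1=36 S2=36 S3=46 S4=36 blocked=[]
Op 2: conn=19 S1=19 S2=36 S3=46 S4=36 blocked=[]
Op 3: conn=35 S1=19 S2=36 S3=46 S4=36 blocked=[]
Op 4: conn=35 S1=38 S2=36 S3=46 S4=36 blocked=[]
Op 5: conn=29 S1=38 S2=36 S3=46 S4=30 blocked=[]
Op 6: conn=19 S1=38 S2=36 S3=36 S4=30 blocked=[]
Op 7: conn=19 S1=38 S2=53 S3=36 S4=30 blocked=[]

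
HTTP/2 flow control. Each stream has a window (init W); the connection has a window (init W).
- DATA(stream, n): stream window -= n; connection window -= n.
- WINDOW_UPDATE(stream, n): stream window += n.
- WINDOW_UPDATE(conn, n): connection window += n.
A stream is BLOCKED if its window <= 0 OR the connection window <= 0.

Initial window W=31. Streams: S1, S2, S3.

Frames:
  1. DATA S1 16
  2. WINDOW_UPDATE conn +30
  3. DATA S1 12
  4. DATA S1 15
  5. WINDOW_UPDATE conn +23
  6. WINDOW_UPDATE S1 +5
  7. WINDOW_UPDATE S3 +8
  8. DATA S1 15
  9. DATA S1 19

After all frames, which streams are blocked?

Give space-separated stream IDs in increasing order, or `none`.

Op 1: conn=15 S1=15 S2=31 S3=31 blocked=[]
Op 2: conn=45 S1=15 S2=31 S3=31 blocked=[]
Op 3: conn=33 S1=3 S2=31 S3=31 blocked=[]
Op 4: conn=18 S1=-12 S2=31 S3=31 blocked=[1]
Op 5: conn=41 S1=-12 S2=31 S3=31 blocked=[1]
Op 6: conn=41 S1=-7 S2=31 S3=31 blocked=[1]
Op 7: conn=41 S1=-7 S2=31 S3=39 blocked=[1]
Op 8: conn=26 S1=-22 S2=31 S3=39 blocked=[1]
Op 9: conn=7 S1=-41 S2=31 S3=39 blocked=[1]

Answer: S1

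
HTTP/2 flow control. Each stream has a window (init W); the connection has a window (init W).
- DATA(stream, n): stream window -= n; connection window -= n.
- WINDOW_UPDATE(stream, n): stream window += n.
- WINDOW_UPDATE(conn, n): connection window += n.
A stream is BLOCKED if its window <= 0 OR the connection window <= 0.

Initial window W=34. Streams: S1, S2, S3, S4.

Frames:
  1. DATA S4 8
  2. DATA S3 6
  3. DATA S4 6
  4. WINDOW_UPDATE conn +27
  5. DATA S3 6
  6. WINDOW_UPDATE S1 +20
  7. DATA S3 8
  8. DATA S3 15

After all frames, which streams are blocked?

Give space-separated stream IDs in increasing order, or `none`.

Op 1: conn=26 S1=34 S2=34 S3=34 S4=26 blocked=[]
Op 2: conn=20 S1=34 S2=34 S3=28 S4=26 blocked=[]
Op 3: conn=14 S1=34 S2=34 S3=28 S4=20 blocked=[]
Op 4: conn=41 S1=34 S2=34 S3=28 S4=20 blocked=[]
Op 5: conn=35 S1=34 S2=34 S3=22 S4=20 blocked=[]
Op 6: conn=35 S1=54 S2=34 S3=22 S4=20 blocked=[]
Op 7: conn=27 S1=54 S2=34 S3=14 S4=20 blocked=[]
Op 8: conn=12 S1=54 S2=34 S3=-1 S4=20 blocked=[3]

Answer: S3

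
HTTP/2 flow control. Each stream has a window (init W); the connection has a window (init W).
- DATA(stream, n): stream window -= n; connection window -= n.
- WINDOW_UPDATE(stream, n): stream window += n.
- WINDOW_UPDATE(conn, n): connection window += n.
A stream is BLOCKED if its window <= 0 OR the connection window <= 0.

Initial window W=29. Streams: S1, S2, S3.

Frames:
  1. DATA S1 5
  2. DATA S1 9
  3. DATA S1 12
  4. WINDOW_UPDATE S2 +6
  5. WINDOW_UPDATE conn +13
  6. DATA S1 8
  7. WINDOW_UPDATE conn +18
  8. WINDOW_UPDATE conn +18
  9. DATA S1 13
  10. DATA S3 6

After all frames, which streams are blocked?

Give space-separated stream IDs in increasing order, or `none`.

Op 1: conn=24 S1=24 S2=29 S3=29 blocked=[]
Op 2: conn=15 S1=15 S2=29 S3=29 blocked=[]
Op 3: conn=3 S1=3 S2=29 S3=29 blocked=[]
Op 4: conn=3 S1=3 S2=35 S3=29 blocked=[]
Op 5: conn=16 S1=3 S2=35 S3=29 blocked=[]
Op 6: conn=8 S1=-5 S2=35 S3=29 blocked=[1]
Op 7: conn=26 S1=-5 S2=35 S3=29 blocked=[1]
Op 8: conn=44 S1=-5 S2=35 S3=29 blocked=[1]
Op 9: conn=31 S1=-18 S2=35 S3=29 blocked=[1]
Op 10: conn=25 S1=-18 S2=35 S3=23 blocked=[1]

Answer: S1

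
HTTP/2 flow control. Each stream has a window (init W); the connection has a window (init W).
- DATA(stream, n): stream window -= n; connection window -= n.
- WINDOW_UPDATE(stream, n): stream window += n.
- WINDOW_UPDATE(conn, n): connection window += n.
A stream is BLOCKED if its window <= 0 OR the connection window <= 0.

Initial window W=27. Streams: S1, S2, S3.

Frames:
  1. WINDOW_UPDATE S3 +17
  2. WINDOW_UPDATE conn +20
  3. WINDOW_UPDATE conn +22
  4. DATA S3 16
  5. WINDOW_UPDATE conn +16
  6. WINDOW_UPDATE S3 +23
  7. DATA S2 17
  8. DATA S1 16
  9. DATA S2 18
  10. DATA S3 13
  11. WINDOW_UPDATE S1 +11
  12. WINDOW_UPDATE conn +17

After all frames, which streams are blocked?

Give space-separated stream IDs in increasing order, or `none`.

Op 1: conn=27 S1=27 S2=27 S3=44 blocked=[]
Op 2: conn=47 S1=27 S2=27 S3=44 blocked=[]
Op 3: conn=69 S1=27 S2=27 S3=44 blocked=[]
Op 4: conn=53 S1=27 S2=27 S3=28 blocked=[]
Op 5: conn=69 S1=27 S2=27 S3=28 blocked=[]
Op 6: conn=69 S1=27 S2=27 S3=51 blocked=[]
Op 7: conn=52 S1=27 S2=10 S3=51 blocked=[]
Op 8: conn=36 S1=11 S2=10 S3=51 blocked=[]
Op 9: conn=18 S1=11 S2=-8 S3=51 blocked=[2]
Op 10: conn=5 S1=11 S2=-8 S3=38 blocked=[2]
Op 11: conn=5 S1=22 S2=-8 S3=38 blocked=[2]
Op 12: conn=22 S1=22 S2=-8 S3=38 blocked=[2]

Answer: S2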